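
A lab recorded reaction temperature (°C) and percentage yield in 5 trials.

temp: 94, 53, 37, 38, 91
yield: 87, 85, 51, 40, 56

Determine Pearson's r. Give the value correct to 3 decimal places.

n = 5, Σx = 313, Σy = 319, Σx² = 22739, Σy² = 22131, Σxy = 21186
nΣxy − ΣxΣy = 105930 − 99847 = 6083
nΣx² − (Σx)² = 113695 − 97969 = 15726; nΣy² − (Σy)² = 110655 − 101761 = 8894
r = 6083 / √(15726 × 8894) = 6083 / 11826.5398 ≈ 0.514

0.514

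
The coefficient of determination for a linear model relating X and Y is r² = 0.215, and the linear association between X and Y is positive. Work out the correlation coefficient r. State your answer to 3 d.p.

|r| = √0.215 = 0.464
The association is positive, so r = 0.464.

0.464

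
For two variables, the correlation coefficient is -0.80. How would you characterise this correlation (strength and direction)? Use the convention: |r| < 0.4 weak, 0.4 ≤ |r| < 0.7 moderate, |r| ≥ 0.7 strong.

r = -0.80 < 0 so the relationship is negative.
|r| = 0.80, which falls in the strong range.

strong negative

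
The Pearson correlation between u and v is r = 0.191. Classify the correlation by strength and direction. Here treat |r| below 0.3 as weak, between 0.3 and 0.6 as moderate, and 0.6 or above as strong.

r = 0.191 > 0 so the relationship is positive.
|r| = 0.191, which falls in the weak range.

weak positive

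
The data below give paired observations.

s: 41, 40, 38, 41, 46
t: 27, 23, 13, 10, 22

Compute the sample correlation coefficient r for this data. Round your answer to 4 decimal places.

n = 5, Σs = 206, Σt = 95, Σs² = 8522, Σt² = 2011, Σst = 3943
nΣst − ΣsΣt = 19715 − 19570 = 145
nΣs² − (Σs)² = 42610 − 42436 = 174; nΣt² − (Σt)² = 10055 − 9025 = 1030
r = 145 / √(174 × 1030) = 145 / 423.3438 ≈ 0.3425

0.3425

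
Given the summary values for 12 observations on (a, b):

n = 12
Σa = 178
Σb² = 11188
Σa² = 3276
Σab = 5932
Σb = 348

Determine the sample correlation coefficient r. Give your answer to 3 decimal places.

0.923

r = (nΣab − ΣaΣb) / √[(nΣa² − (Σa)²)(nΣb² − (Σb)²)]
Numerator: 12×5932 − 178×348 = 9240
Denominator: √[(39312 − 31684)(134256 − 121104)] = √[7628 × 13152] = 10016.1597
r = 9240 / 10016.1597 ≈ 0.923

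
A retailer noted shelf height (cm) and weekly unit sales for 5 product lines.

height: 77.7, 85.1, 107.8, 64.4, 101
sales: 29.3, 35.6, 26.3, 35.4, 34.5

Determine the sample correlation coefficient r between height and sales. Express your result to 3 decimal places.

-0.484

n = 5, Σx = 436, Σy = 161.1, Σx² = 39248.5, Σy² = 5260.95, Σxy = 13905.57
nΣxy − ΣxΣy = 69527.85 − 70239.6 = -711.75
nΣx² − (Σx)² = 196242.5 − 190096 = 6146.5; nΣy² − (Σy)² = 26304.75 − 25953.21 = 351.54
r = -711.75 / √(6146.5 × 351.54) = -711.75 / 1469.9458 ≈ -0.484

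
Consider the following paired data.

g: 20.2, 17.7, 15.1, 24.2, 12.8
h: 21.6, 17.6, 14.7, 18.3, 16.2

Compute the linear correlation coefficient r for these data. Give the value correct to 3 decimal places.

n = 5, Σg = 90, Σh = 88.4, Σg² = 1698.82, Σh² = 1589.74, Σgh = 1620.03
nΣgh − ΣgΣh = 8100.15 − 7956 = 144.15
nΣg² − (Σg)² = 8494.1 − 8100 = 394.1; nΣh² − (Σh)² = 7948.7 − 7814.56 = 134.14
r = 144.15 / √(394.1 × 134.14) = 144.15 / 229.9230 ≈ 0.627

0.627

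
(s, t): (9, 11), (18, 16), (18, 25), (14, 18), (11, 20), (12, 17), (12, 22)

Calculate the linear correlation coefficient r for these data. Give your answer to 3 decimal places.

n = 7, Σs = 94, Σt = 129, Σs² = 1334, Σt² = 2499, Σst = 1777
nΣst − ΣsΣt = 12439 − 12126 = 313
nΣs² − (Σs)² = 9338 − 8836 = 502; nΣt² − (Σt)² = 17493 − 16641 = 852
r = 313 / √(502 × 852) = 313 / 653.9908 ≈ 0.479

0.479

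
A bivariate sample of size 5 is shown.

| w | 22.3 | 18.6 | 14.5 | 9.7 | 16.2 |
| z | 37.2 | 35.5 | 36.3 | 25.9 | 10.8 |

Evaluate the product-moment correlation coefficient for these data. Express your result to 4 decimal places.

0.3481

n = 5, Σw = 81.3, Σz = 145.7, Σw² = 1410.03, Σz² = 4749.23, Σwz = 2442.4
nΣwz − ΣwΣz = 12212 − 11845.41 = 366.59
nΣw² − (Σw)² = 7050.15 − 6609.69 = 440.46; nΣz² − (Σz)² = 23746.15 − 21228.49 = 2517.66
r = 366.59 / √(440.46 × 2517.66) = 366.59 / 1053.0568 ≈ 0.3481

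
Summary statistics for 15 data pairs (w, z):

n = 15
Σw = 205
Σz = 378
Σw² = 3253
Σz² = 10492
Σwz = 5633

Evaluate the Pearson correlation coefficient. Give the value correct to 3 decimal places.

r = (nΣwz − ΣwΣz) / √[(nΣw² − (Σw)²)(nΣz² − (Σz)²)]
Numerator: 15×5633 − 205×378 = 7005
Denominator: √[(48795 − 42025)(157380 − 142884)] = √[6770 × 14496] = 9906.4585
r = 7005 / 9906.4585 ≈ 0.707

0.707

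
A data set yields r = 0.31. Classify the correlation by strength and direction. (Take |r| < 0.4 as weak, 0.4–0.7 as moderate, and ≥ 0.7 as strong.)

weak positive

r = 0.31 > 0 so the relationship is positive.
|r| = 0.31, which falls in the weak range.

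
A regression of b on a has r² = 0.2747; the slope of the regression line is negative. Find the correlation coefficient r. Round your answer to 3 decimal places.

-0.524

|r| = √0.2747 = 0.524
The association is negative, so r = −0.524.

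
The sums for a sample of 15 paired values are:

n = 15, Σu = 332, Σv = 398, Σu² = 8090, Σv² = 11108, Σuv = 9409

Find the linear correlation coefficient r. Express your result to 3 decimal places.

r = (nΣuv − ΣuΣv) / √[(nΣu² − (Σu)²)(nΣv² − (Σv)²)]
Numerator: 15×9409 − 332×398 = 8999
Denominator: √[(121350 − 110224)(166620 − 158404)] = √[11126 × 8216] = 9560.9213
r = 8999 / 9560.9213 ≈ 0.941

0.941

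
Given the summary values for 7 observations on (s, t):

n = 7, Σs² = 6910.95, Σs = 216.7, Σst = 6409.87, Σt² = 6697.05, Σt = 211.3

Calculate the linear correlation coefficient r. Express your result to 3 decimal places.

-0.517

r = (nΣst − ΣsΣt) / √[(nΣs² − (Σs)²)(nΣt² − (Σt)²)]
Numerator: 7×6409.87 − 216.7×211.3 = -919.62
Denominator: √[(48376.65 − 46958.89)(46879.35 − 44647.69)] = √[1417.76 × 2231.66] = 1778.7519
r = -919.62 / 1778.7519 ≈ -0.517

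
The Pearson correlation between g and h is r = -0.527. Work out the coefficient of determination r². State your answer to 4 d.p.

0.2777

r² = (-0.527)² = 0.2777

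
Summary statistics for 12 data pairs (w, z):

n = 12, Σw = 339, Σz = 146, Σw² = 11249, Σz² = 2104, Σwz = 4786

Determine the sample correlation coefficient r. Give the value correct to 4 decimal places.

r = (nΣwz − ΣwΣz) / √[(nΣw² − (Σw)²)(nΣz² − (Σz)²)]
Numerator: 12×4786 − 339×146 = 7938
Denominator: √[(134988 − 114921)(25248 − 21316)] = √[20067 × 3932] = 8882.7611
r = 7938 / 8882.7611 ≈ 0.8936

0.8936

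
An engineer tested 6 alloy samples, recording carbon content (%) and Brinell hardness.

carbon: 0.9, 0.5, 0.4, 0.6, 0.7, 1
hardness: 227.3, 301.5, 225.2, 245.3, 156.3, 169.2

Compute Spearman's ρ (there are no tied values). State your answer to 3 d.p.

-0.429

Rank carbon: 5, 2, 1, 3, 4, 6
Rank hardness: 4, 6, 3, 5, 1, 2
d = rank(carbon) − rank(hardness): 1, -4, -2, -2, 3, 4; Σd² = 50
ρ = 1 − 6Σd² / [n(n²−1)] = 1 − 6×50 / (6×35) = 1 − 300/210 ≈ -0.429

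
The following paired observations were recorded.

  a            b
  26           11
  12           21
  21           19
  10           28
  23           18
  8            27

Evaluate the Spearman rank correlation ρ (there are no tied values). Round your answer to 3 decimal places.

-0.943

Rank a: 6, 3, 4, 2, 5, 1
Rank b: 1, 4, 3, 6, 2, 5
d = rank(a) − rank(b): 5, -1, 1, -4, 3, -4; Σd² = 68
ρ = 1 − 6Σd² / [n(n²−1)] = 1 − 6×68 / (6×35) = 1 − 408/210 ≈ -0.943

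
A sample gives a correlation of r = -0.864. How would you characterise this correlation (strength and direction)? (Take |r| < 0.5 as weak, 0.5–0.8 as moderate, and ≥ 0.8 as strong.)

strong negative

r = -0.864 < 0 so the relationship is negative.
|r| = 0.864, which falls in the strong range.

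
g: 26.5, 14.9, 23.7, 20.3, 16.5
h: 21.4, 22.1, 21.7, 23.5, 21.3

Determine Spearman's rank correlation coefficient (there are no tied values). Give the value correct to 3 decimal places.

Rank g: 5, 1, 4, 3, 2
Rank h: 2, 4, 3, 5, 1
d = rank(g) − rank(h): 3, -3, 1, -2, 1; Σd² = 24
ρ = 1 − 6Σd² / [n(n²−1)] = 1 − 6×24 / (5×24) = 1 − 144/120 ≈ -0.200

-0.200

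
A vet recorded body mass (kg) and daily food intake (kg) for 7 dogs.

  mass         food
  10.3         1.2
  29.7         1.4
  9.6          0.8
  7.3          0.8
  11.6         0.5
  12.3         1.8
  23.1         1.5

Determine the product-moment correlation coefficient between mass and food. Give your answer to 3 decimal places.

n = 7, Σx = 103.9, Σy = 8, Σx² = 1953.09, Σy² = 10.42, Σxy = 130.05
nΣxy − ΣxΣy = 910.35 − 831.2 = 79.15
nΣx² − (Σx)² = 13671.63 − 10795.21 = 2876.42; nΣy² − (Σy)² = 72.94 − 64 = 8.94
r = 79.15 / √(2876.42 × 8.94) = 79.15 / 160.3596 ≈ 0.494

0.494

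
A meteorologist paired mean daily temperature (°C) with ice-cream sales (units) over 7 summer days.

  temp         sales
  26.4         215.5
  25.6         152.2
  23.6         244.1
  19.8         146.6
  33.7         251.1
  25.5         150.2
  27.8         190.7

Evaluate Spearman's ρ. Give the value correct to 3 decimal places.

Rank temp: 5, 4, 2, 1, 7, 3, 6
Rank sales: 5, 3, 6, 1, 7, 2, 4
d = rank(temp) − rank(sales): 0, 1, -4, 0, 0, 1, 2; Σd² = 22
ρ = 1 − 6Σd² / [n(n²−1)] = 1 − 6×22 / (7×48) = 1 − 132/336 ≈ 0.607

0.607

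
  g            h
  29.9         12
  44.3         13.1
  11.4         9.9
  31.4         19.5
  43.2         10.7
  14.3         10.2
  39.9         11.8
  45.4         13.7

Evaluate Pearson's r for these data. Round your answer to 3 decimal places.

0.305

n = 8, Σg = 259.8, Σh = 100.9, Σg² = 9696.32, Σh² = 1339.33, Σgh = 3365.19
nΣgh − ΣgΣh = 26921.52 − 26213.82 = 707.7
nΣg² − (Σg)² = 77570.56 − 67496.04 = 10074.52; nΣh² − (Σh)² = 10714.64 − 10180.81 = 533.83
r = 707.7 / √(10074.52 × 533.83) = 707.7 / 2319.0690 ≈ 0.305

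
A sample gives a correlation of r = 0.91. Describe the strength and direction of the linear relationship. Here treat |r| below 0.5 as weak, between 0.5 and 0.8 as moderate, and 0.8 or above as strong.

strong positive

r = 0.91 > 0 so the relationship is positive.
|r| = 0.91, which falls in the strong range.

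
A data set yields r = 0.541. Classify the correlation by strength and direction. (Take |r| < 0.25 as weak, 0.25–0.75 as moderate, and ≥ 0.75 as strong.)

r = 0.541 > 0 so the relationship is positive.
|r| = 0.541, which falls in the moderate range.

moderate positive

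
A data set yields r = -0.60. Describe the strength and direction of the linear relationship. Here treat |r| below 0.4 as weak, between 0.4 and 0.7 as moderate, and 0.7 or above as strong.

moderate negative

r = -0.60 < 0 so the relationship is negative.
|r| = 0.60, which falls in the moderate range.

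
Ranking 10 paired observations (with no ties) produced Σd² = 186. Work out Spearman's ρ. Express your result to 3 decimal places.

ρ = 1 − 6Σd² / [n(n²−1)] = 1 − 6×186 / (10×99)
  = 1 − 1116/990 = 1 − 1.1273 ≈ -0.127

-0.127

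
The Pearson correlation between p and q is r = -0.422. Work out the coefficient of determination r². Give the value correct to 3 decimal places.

r² = (-0.422)² = 0.178

0.178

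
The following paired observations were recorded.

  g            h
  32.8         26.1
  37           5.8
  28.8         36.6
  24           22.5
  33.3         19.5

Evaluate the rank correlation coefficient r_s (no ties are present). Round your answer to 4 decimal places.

Rank g: 3, 5, 2, 1, 4
Rank h: 4, 1, 5, 3, 2
d = rank(g) − rank(h): -1, 4, -3, -2, 2; Σd² = 34
ρ = 1 − 6Σd² / [n(n²−1)] = 1 − 6×34 / (5×24) = 1 − 204/120 ≈ -0.7000

-0.7000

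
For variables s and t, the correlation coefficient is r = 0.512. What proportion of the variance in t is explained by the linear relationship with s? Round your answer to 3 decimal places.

0.262

r² = (0.512)² = 0.262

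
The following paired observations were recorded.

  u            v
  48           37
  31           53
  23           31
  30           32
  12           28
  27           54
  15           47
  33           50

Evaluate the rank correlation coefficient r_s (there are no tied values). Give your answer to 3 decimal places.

0.429

Rank u: 8, 6, 3, 5, 1, 4, 2, 7
Rank v: 4, 7, 2, 3, 1, 8, 5, 6
d = rank(u) − rank(v): 4, -1, 1, 2, 0, -4, -3, 1; Σd² = 48
ρ = 1 − 6Σd² / [n(n²−1)] = 1 − 6×48 / (8×63) = 1 − 288/504 ≈ 0.429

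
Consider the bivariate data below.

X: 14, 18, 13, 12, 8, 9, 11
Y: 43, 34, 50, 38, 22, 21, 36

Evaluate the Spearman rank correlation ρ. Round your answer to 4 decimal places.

Rank X: 6, 7, 5, 4, 1, 2, 3
Rank Y: 6, 3, 7, 5, 2, 1, 4
d = rank(X) − rank(Y): 0, 4, -2, -1, -1, 1, -1; Σd² = 24
ρ = 1 − 6Σd² / [n(n²−1)] = 1 − 6×24 / (7×48) = 1 − 144/336 ≈ 0.5714

0.5714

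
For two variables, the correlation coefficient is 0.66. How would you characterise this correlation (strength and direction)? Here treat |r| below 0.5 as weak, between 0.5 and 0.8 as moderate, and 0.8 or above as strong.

r = 0.66 > 0 so the relationship is positive.
|r| = 0.66, which falls in the moderate range.

moderate positive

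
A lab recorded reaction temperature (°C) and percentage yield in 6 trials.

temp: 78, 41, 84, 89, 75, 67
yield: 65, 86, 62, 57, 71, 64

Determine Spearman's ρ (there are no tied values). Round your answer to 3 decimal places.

Rank temp: 4, 1, 5, 6, 3, 2
Rank yield: 4, 6, 2, 1, 5, 3
d = rank(temp) − rank(yield): 0, -5, 3, 5, -2, -1; Σd² = 64
ρ = 1 − 6Σd² / [n(n²−1)] = 1 − 6×64 / (6×35) = 1 − 384/210 ≈ -0.829

-0.829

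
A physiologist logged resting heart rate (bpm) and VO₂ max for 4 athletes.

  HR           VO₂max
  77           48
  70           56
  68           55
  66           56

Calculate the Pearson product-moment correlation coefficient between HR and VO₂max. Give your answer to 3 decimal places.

n = 4, Σx = 281, Σy = 215, Σx² = 19809, Σy² = 11601, Σxy = 15052
nΣxy − ΣxΣy = 60208 − 60415 = -207
nΣx² − (Σx)² = 79236 − 78961 = 275; nΣy² − (Σy)² = 46404 − 46225 = 179
r = -207 / √(275 × 179) = -207 / 221.8671 ≈ -0.933

-0.933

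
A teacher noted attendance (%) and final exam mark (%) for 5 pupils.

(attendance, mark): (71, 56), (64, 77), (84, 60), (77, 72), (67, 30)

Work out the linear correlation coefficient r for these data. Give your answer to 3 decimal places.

0.138

n = 5, Σx = 363, Σy = 295, Σx² = 26611, Σy² = 18749, Σxy = 21498
nΣxy − ΣxΣy = 107490 − 107085 = 405
nΣx² − (Σx)² = 133055 − 131769 = 1286; nΣy² − (Σy)² = 93745 − 87025 = 6720
r = 405 / √(1286 × 6720) = 405 / 2939.7143 ≈ 0.138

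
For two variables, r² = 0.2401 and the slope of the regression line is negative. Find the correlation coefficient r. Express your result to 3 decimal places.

|r| = √0.2401 = 0.490
The association is negative, so r = −0.490.

-0.490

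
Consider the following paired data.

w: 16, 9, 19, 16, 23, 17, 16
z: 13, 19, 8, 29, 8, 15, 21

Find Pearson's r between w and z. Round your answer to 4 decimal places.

-0.5403

n = 7, Σw = 116, Σz = 113, Σw² = 2028, Σz² = 2165, Σwz = 1770
nΣwz − ΣwΣz = 12390 − 13108 = -718
nΣw² − (Σw)² = 14196 − 13456 = 740; nΣz² − (Σz)² = 15155 − 12769 = 2386
r = -718 / √(740 × 2386) = -718 / 1328.7739 ≈ -0.5403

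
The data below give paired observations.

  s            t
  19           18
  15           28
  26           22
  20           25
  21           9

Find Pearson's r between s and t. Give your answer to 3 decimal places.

-0.320

n = 5, Σs = 101, Σt = 102, Σs² = 2103, Σt² = 2298, Σst = 2023
nΣst − ΣsΣt = 10115 − 10302 = -187
nΣs² − (Σs)² = 10515 − 10201 = 314; nΣt² − (Σt)² = 11490 − 10404 = 1086
r = -187 / √(314 × 1086) = -187 / 583.9555 ≈ -0.320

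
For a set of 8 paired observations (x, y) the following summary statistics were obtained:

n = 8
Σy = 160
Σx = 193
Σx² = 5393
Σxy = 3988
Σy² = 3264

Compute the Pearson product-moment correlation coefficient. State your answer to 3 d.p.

0.589

r = (nΣxy − ΣxΣy) / √[(nΣx² − (Σx)²)(nΣy² − (Σy)²)]
Numerator: 8×3988 − 193×160 = 1024
Denominator: √[(43144 − 37249)(26112 − 25600)] = √[5895 × 512] = 1737.3083
r = 1024 / 1737.3083 ≈ 0.589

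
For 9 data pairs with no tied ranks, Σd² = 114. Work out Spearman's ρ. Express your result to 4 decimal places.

ρ = 1 − 6Σd² / [n(n²−1)] = 1 − 6×114 / (9×80)
  = 1 − 684/720 = 1 − 0.95000 ≈ 0.0500

0.0500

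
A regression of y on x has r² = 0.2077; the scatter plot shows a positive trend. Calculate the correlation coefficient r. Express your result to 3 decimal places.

|r| = √0.2077 = 0.456
The association is positive, so r = 0.456.

0.456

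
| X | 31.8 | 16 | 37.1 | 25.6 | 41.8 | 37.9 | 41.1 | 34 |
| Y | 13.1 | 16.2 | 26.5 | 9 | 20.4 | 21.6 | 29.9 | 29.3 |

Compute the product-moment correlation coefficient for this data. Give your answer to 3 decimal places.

n = 8, ΣX = 265.3, ΣY = 166, ΣX² = 9327.87, ΣY² = 3852.52, ΣXY = 5785.78
nΣXY − ΣXΣY = 46286.24 − 44039.8 = 2246.44
nΣX² − (ΣX)² = 74622.96 − 70384.09 = 4238.87; nΣY² − (ΣY)² = 30820.16 − 27556 = 3264.16
r = 2246.44 / √(4238.87 × 3264.16) = 2246.44 / 3719.7244 ≈ 0.604

0.604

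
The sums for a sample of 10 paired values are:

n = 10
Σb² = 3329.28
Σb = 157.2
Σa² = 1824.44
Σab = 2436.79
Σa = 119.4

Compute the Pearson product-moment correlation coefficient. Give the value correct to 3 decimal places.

r = (nΣab − ΣaΣb) / √[(nΣa² − (Σa)²)(nΣb² − (Σb)²)]
Numerator: 10×2436.79 − 119.4×157.2 = 5598.22
Denominator: √[(18244.4 − 14256.36)(33292.8 − 24711.84)] = √[3988.04 × 8580.96] = 5849.8899
r = 5598.22 / 5849.8899 ≈ 0.957

0.957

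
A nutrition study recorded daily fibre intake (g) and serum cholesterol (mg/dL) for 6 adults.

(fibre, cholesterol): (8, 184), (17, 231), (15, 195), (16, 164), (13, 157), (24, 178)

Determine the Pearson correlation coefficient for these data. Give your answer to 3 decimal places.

n = 6, Σx = 93, Σy = 1109, Σx² = 1579, Σy² = 208471, Σxy = 17261
nΣxy − ΣxΣy = 103566 − 103137 = 429
nΣx² − (Σx)² = 9474 − 8649 = 825; nΣy² − (Σy)² = 1250826 − 1229881 = 20945
r = 429 / √(825 × 20945) = 429 / 4156.8768 ≈ 0.103

0.103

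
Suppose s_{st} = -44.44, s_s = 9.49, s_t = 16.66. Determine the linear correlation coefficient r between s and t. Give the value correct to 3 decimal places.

-0.281

r = Cov(s,t) / (s_s · s_t) = -44.44 / (9.49 × 16.66)
  = -44.44 / 158.1034 ≈ -0.281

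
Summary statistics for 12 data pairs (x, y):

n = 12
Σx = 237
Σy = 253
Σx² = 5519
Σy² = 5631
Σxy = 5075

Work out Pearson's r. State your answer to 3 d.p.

0.157

r = (nΣxy − ΣxΣy) / √[(nΣx² − (Σx)²)(nΣy² − (Σy)²)]
Numerator: 12×5075 − 237×253 = 939
Denominator: √[(66228 − 56169)(67572 − 64009)] = √[10059 × 3563] = 5986.6699
r = 939 / 5986.6699 ≈ 0.157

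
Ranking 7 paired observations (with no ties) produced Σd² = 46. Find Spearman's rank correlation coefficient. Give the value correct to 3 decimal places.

ρ = 1 − 6Σd² / [n(n²−1)] = 1 − 6×46 / (7×48)
  = 1 − 276/336 = 1 − 0.8214 ≈ 0.179

0.179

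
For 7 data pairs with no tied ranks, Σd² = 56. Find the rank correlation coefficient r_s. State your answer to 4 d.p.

0.0000

ρ = 1 − 6Σd² / [n(n²−1)] = 1 − 6×56 / (7×48)
  = 1 − 336/336 = 1 − 1.00000 ≈ 0.0000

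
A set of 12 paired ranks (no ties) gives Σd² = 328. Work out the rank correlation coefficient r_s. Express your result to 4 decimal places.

-0.1469

ρ = 1 − 6Σd² / [n(n²−1)] = 1 − 6×328 / (12×143)
  = 1 − 1968/1716 = 1 − 1.14685 ≈ -0.1469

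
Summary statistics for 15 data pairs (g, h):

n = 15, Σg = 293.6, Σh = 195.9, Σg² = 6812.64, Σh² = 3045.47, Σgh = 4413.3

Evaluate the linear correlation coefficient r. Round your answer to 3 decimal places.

r = (nΣgh − ΣgΣh) / √[(nΣg² − (Σg)²)(nΣh² − (Σh)²)]
Numerator: 15×4413.3 − 293.6×195.9 = 8683.26
Denominator: √[(102189.6 − 86200.96)(45682.05 − 38376.81)] = √[15988.64 × 7305.24] = 10807.4443
r = 8683.26 / 10807.4443 ≈ 0.803

0.803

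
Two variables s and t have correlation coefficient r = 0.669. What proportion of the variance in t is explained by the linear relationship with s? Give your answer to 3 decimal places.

r² = (0.669)² = 0.448

0.448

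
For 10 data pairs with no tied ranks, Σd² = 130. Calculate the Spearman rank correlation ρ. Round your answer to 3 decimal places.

0.212

ρ = 1 − 6Σd² / [n(n²−1)] = 1 − 6×130 / (10×99)
  = 1 − 780/990 = 1 − 0.7879 ≈ 0.212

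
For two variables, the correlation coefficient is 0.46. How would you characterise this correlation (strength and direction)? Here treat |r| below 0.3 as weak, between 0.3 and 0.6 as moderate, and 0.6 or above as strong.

r = 0.46 > 0 so the relationship is positive.
|r| = 0.46, which falls in the moderate range.

moderate positive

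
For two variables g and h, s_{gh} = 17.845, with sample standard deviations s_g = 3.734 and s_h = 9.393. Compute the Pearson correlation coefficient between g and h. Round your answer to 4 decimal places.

r = Cov(g,h) / (s_g · s_h) = 17.845 / (3.734 × 9.393)
  = 17.845 / 35.0735 ≈ 0.5088

0.5088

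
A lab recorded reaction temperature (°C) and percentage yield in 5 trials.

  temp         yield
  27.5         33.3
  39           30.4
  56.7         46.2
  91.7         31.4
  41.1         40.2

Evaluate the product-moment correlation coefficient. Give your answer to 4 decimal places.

-0.0601

n = 5, Σx = 256, Σy = 181.5, Σx² = 15590.24, Σy² = 6769.49, Σxy = 9252.49
nΣxy − ΣxΣy = 46262.45 − 46464 = -201.55
nΣx² − (Σx)² = 77951.2 − 65536 = 12415.2; nΣy² − (Σy)² = 33847.45 − 32942.25 = 905.2
r = -201.55 / √(12415.2 × 905.2) = -201.55 / 3352.3483 ≈ -0.0601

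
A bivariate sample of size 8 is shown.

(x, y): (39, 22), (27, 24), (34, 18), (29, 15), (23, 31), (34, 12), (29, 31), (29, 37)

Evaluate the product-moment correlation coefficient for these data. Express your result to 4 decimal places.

n = 8, Σx = 244, Σy = 190, Σx² = 7614, Σy² = 5044, Σxy = 5646
nΣxy − ΣxΣy = 45168 − 46360 = -1192
nΣx² − (Σx)² = 60912 − 59536 = 1376; nΣy² − (Σy)² = 40352 − 36100 = 4252
r = -1192 / √(1376 × 4252) = -1192 / 2418.8328 ≈ -0.4928

-0.4928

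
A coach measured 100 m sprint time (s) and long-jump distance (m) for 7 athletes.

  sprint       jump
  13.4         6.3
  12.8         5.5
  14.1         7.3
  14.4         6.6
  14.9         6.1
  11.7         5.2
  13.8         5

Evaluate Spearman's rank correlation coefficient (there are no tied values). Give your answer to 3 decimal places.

0.500

Rank sprint: 3, 2, 5, 6, 7, 1, 4
Rank jump: 5, 3, 7, 6, 4, 2, 1
d = rank(sprint) − rank(jump): -2, -1, -2, 0, 3, -1, 3; Σd² = 28
ρ = 1 − 6Σd² / [n(n²−1)] = 1 − 6×28 / (7×48) = 1 − 168/336 ≈ 0.500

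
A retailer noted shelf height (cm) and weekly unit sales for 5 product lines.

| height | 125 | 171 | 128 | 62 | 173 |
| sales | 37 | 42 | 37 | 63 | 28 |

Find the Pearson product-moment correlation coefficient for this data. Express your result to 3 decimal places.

-0.841

n = 5, Σx = 659, Σy = 207, Σx² = 95023, Σy² = 9255, Σxy = 25293
nΣxy − ΣxΣy = 126465 − 136413 = -9948
nΣx² − (Σx)² = 475115 − 434281 = 40834; nΣy² − (Σy)² = 46275 − 42849 = 3426
r = -9948 / √(40834 × 3426) = -9948 / 11827.8182 ≈ -0.841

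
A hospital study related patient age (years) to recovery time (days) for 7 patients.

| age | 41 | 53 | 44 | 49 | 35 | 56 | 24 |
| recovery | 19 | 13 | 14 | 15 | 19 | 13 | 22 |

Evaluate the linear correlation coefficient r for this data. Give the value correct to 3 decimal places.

-0.939

n = 7, Σx = 302, Σy = 115, Σx² = 13764, Σy² = 1965, Σxy = 4740
nΣxy − ΣxΣy = 33180 − 34730 = -1550
nΣx² − (Σx)² = 96348 − 91204 = 5144; nΣy² − (Σy)² = 13755 − 13225 = 530
r = -1550 / √(5144 × 530) = -1550 / 1651.1572 ≈ -0.939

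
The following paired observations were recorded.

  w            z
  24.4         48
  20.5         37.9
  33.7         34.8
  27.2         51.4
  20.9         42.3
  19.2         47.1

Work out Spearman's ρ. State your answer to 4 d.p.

Rank w: 4, 2, 6, 5, 3, 1
Rank z: 5, 2, 1, 6, 3, 4
d = rank(w) − rank(z): -1, 0, 5, -1, 0, -3; Σd² = 36
ρ = 1 − 6Σd² / [n(n²−1)] = 1 − 6×36 / (6×35) = 1 − 216/210 ≈ -0.0286

-0.0286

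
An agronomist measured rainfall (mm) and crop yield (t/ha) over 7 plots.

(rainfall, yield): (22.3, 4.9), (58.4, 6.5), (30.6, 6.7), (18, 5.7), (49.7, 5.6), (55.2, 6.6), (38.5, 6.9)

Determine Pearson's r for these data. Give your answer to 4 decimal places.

0.4729

n = 7, Σx = 272.7, Σy = 42.9, Σx² = 12167.59, Σy² = 266.17, Σxy = 1704.78
nΣxy − ΣxΣy = 11933.46 − 11698.83 = 234.63
nΣx² − (Σx)² = 85173.13 − 74365.29 = 10807.84; nΣy² − (Σy)² = 1863.19 − 1840.41 = 22.78
r = 234.63 / √(10807.84 × 22.78) = 234.63 / 496.1881 ≈ 0.4729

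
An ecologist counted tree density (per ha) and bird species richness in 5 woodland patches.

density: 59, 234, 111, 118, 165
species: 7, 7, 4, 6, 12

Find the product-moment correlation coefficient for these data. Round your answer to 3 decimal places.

0.305

n = 5, Σx = 687, Σy = 36, Σx² = 111707, Σy² = 294, Σxy = 5183
nΣxy − ΣxΣy = 25915 − 24732 = 1183
nΣx² − (Σx)² = 558535 − 471969 = 86566; nΣy² − (Σy)² = 1470 − 1296 = 174
r = 1183 / √(86566 × 174) = 1183 / 3881.0416 ≈ 0.305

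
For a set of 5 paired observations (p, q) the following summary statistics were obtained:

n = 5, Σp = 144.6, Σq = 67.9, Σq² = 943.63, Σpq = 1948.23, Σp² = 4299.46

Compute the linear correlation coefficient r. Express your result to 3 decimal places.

r = (nΣpq − ΣpΣq) / √[(nΣp² − (Σp)²)(nΣq² − (Σq)²)]
Numerator: 5×1948.23 − 144.6×67.9 = -77.19
Denominator: √[(21497.3 − 20909.16)(4718.15 − 4610.41)] = √[588.14 × 107.74] = 251.7264
r = -77.19 / 251.7264 ≈ -0.307

-0.307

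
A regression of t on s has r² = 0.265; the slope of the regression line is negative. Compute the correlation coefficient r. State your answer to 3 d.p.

|r| = √0.265 = 0.515
The association is negative, so r = −0.515.

-0.515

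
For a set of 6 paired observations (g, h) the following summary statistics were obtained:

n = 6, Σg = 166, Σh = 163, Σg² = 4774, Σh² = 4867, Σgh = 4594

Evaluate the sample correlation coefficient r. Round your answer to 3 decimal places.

r = (nΣgh − ΣgΣh) / √[(nΣg² − (Σg)²)(nΣh² − (Σh)²)]
Numerator: 6×4594 − 166×163 = 506
Denominator: √[(28644 − 27556)(29202 − 26569)] = √[1088 × 2633] = 1692.5436
r = 506 / 1692.5436 ≈ 0.299

0.299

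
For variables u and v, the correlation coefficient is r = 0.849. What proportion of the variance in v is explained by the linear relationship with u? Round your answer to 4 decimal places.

0.7208

r² = (0.849)² = 0.7208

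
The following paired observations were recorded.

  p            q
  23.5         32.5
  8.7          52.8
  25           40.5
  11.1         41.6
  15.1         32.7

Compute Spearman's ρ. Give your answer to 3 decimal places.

Rank p: 4, 1, 5, 2, 3
Rank q: 1, 5, 3, 4, 2
d = rank(p) − rank(q): 3, -4, 2, -2, 1; Σd² = 34
ρ = 1 − 6Σd² / [n(n²−1)] = 1 − 6×34 / (5×24) = 1 − 204/120 ≈ -0.700

-0.700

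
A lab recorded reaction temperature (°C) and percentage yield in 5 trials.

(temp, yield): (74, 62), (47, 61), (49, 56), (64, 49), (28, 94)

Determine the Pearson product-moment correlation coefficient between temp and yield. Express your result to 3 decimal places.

-0.743

n = 5, Σx = 262, Σy = 322, Σx² = 14966, Σy² = 21938, Σxy = 15967
nΣxy − ΣxΣy = 79835 − 84364 = -4529
nΣx² − (Σx)² = 74830 − 68644 = 6186; nΣy² − (Σy)² = 109690 − 103684 = 6006
r = -4529 / √(6186 × 6006) = -4529 / 6095.3356 ≈ -0.743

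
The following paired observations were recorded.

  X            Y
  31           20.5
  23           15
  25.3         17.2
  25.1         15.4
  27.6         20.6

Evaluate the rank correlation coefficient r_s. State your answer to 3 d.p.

0.900

Rank X: 5, 1, 3, 2, 4
Rank Y: 4, 1, 3, 2, 5
d = rank(X) − rank(Y): 1, 0, 0, 0, -1; Σd² = 2
ρ = 1 − 6Σd² / [n(n²−1)] = 1 − 6×2 / (5×24) = 1 − 12/120 ≈ 0.900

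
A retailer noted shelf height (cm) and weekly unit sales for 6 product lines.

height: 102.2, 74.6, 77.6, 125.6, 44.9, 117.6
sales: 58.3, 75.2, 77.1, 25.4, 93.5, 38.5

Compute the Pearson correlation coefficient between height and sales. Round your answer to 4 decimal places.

n = 6, Σx = 542.5, Σy = 368, Σx² = 53652.89, Σy² = 25868, Σxy = 29467.13
nΣxy − ΣxΣy = 176802.78 − 199640 = -22837.22
nΣx² − (Σx)² = 321917.34 − 294306.25 = 27611.09; nΣy² − (Σy)² = 155208 − 135424 = 19784
r = -22837.22 / √(27611.09 × 19784) = -22837.22 / 23372.1587 ≈ -0.9771

-0.9771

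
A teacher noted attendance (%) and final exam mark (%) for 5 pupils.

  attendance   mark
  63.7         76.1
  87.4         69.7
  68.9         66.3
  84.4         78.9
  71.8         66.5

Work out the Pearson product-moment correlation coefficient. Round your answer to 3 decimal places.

n = 5, Σx = 376.2, Σy = 357.5, Σx² = 28722.26, Σy² = 25692.45, Σxy = 26941.28
nΣxy − ΣxΣy = 134706.4 − 134491.5 = 214.9
nΣx² − (Σx)² = 143611.3 − 141526.44 = 2084.86; nΣy² − (Σy)² = 128462.25 − 127806.25 = 656
r = 214.9 / √(2084.86 × 656) = 214.9 / 1169.4735 ≈ 0.184

0.184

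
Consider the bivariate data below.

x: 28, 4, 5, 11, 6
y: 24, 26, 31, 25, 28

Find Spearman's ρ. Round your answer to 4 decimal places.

-0.7000

Rank x: 5, 1, 2, 4, 3
Rank y: 1, 3, 5, 2, 4
d = rank(x) − rank(y): 4, -2, -3, 2, -1; Σd² = 34
ρ = 1 − 6Σd² / [n(n²−1)] = 1 − 6×34 / (5×24) = 1 − 204/120 ≈ -0.7000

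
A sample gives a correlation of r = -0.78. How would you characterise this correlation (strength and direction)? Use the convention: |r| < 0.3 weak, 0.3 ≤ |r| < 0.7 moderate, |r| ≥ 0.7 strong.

r = -0.78 < 0 so the relationship is negative.
|r| = 0.78, which falls in the strong range.

strong negative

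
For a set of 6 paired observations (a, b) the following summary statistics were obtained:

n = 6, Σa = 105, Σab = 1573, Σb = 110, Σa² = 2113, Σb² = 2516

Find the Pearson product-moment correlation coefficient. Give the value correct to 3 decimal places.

r = (nΣab − ΣaΣb) / √[(nΣa² − (Σa)²)(nΣb² − (Σb)²)]
Numerator: 6×1573 − 105×110 = -2112
Denominator: √[(12678 − 11025)(15096 − 12100)] = √[1653 × 2996] = 2225.3961
r = -2112 / 2225.3961 ≈ -0.949

-0.949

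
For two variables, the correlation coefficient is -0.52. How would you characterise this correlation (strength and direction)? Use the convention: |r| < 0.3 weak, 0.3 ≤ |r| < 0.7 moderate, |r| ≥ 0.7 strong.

r = -0.52 < 0 so the relationship is negative.
|r| = 0.52, which falls in the moderate range.

moderate negative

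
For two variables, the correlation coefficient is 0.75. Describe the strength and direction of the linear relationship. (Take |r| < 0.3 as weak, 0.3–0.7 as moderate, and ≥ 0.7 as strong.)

r = 0.75 > 0 so the relationship is positive.
|r| = 0.75, which falls in the strong range.

strong positive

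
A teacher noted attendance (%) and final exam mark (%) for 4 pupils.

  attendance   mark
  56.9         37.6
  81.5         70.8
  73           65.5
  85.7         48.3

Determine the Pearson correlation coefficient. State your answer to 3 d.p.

n = 4, Σx = 297.1, Σy = 222.2, Σx² = 22553.35, Σy² = 13049.54, Σxy = 16830.45
nΣxy − ΣxΣy = 67321.8 − 66015.62 = 1306.18
nΣx² − (Σx)² = 90213.4 − 88268.41 = 1944.99; nΣy² − (Σy)² = 52198.16 − 49372.84 = 2825.32
r = 1306.18 / √(1944.99 × 2825.32) = 1306.18 / 2344.1884 ≈ 0.557

0.557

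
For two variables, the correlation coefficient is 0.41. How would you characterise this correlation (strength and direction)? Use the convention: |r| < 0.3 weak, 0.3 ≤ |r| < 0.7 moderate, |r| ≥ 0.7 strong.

r = 0.41 > 0 so the relationship is positive.
|r| = 0.41, which falls in the moderate range.

moderate positive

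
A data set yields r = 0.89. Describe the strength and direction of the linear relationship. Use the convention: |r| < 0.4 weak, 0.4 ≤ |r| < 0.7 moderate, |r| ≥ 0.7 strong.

strong positive

r = 0.89 > 0 so the relationship is positive.
|r| = 0.89, which falls in the strong range.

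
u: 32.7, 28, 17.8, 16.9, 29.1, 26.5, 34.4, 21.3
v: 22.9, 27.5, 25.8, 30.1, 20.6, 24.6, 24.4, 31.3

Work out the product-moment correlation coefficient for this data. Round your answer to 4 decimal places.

n = 8, Σu = 206.7, Σv = 207.2, Σu² = 5641.85, Σv² = 5456.88, Σuv = 5244.17
nΣuv − ΣuΣv = 41953.36 − 42828.24 = -874.88
nΣu² − (Σu)² = 45134.8 − 42724.89 = 2409.91; nΣv² − (Σv)² = 43655.04 − 42931.84 = 723.2
r = -874.88 / √(2409.91 × 723.2) = -874.88 / 1320.1693 ≈ -0.6627

-0.6627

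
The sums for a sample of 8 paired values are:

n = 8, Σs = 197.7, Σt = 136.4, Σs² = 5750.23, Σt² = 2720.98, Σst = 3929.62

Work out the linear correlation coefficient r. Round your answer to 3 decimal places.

0.956

r = (nΣst − ΣsΣt) / √[(nΣs² − (Σs)²)(nΣt² − (Σt)²)]
Numerator: 8×3929.62 − 197.7×136.4 = 4470.68
Denominator: √[(46001.84 − 39085.29)(21767.84 − 18604.96)] = √[6916.55 × 3162.88] = 4677.2019
r = 4470.68 / 4677.2019 ≈ 0.956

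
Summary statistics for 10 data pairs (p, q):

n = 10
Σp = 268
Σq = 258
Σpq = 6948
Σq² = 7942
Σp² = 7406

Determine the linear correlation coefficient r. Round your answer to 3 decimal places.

0.063

r = (nΣpq − ΣpΣq) / √[(nΣp² − (Σp)²)(nΣq² − (Σq)²)]
Numerator: 10×6948 − 268×258 = 336
Denominator: √[(74060 − 71824)(79420 − 66564)] = √[2236 × 12856] = 5361.5311
r = 336 / 5361.5311 ≈ 0.063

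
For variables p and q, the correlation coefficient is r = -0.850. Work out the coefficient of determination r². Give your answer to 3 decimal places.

0.723

r² = (-0.850)² = 0.723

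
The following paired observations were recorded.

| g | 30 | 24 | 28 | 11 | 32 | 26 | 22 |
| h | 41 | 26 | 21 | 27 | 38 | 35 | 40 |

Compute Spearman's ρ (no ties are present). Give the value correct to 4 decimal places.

Rank g: 6, 3, 5, 1, 7, 4, 2
Rank h: 7, 2, 1, 3, 5, 4, 6
d = rank(g) − rank(h): -1, 1, 4, -2, 2, 0, -4; Σd² = 42
ρ = 1 − 6Σd² / [n(n²−1)] = 1 − 6×42 / (7×48) = 1 − 252/336 ≈ 0.2500

0.2500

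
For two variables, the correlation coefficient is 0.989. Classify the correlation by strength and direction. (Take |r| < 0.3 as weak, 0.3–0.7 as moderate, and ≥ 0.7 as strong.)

strong positive

r = 0.989 > 0 so the relationship is positive.
|r| = 0.989, which falls in the strong range.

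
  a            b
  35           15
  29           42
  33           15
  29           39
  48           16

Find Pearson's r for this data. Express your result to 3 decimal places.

-0.653

n = 5, Σa = 174, Σb = 127, Σa² = 6300, Σb² = 3991, Σab = 4137
nΣab − ΣaΣb = 20685 − 22098 = -1413
nΣa² − (Σa)² = 31500 − 30276 = 1224; nΣb² − (Σb)² = 19955 − 16129 = 3826
r = -1413 / √(1224 × 3826) = -1413 / 2164.0296 ≈ -0.653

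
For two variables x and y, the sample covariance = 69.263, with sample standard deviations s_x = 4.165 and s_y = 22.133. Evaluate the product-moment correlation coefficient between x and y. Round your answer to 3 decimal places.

r = Cov(x,y) / (s_x · s_y) = 69.263 / (4.165 × 22.133)
  = 69.263 / 92.1839 ≈ 0.751

0.751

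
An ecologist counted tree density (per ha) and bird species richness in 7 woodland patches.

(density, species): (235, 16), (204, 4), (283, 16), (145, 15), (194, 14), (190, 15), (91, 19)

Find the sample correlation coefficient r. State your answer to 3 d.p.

-0.232

n = 7, Σx = 1342, Σy = 99, Σx² = 279972, Σy² = 1535, Σxy = 18574
nΣxy − ΣxΣy = 130018 − 132858 = -2840
nΣx² − (Σx)² = 1959804 − 1800964 = 158840; nΣy² − (Σy)² = 10745 − 9801 = 944
r = -2840 / √(158840 × 944) = -2840 / 12245.2015 ≈ -0.232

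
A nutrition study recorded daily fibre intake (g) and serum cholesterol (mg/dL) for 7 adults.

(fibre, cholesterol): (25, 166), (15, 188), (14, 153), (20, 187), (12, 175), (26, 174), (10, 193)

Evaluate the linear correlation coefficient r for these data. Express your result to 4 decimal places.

n = 7, Σx = 122, Σy = 1236, Σx² = 2366, Σy² = 219428, Σxy = 21406
nΣxy − ΣxΣy = 149842 − 150792 = -950
nΣx² − (Σx)² = 16562 − 14884 = 1678; nΣy² − (Σy)² = 1535996 − 1527696 = 8300
r = -950 / √(1678 × 8300) = -950 / 3731.9432 ≈ -0.2546

-0.2546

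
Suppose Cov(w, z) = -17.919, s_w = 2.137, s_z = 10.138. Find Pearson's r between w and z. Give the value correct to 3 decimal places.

r = Cov(w,z) / (s_w · s_z) = -17.919 / (2.137 × 10.138)
  = -17.919 / 21.6649 ≈ -0.827

-0.827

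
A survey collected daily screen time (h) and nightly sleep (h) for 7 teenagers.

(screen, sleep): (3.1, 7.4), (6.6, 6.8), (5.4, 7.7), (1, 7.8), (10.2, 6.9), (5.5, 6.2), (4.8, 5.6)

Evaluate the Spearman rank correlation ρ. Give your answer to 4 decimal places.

-0.4286

Rank screen: 2, 6, 4, 1, 7, 5, 3
Rank sleep: 5, 3, 6, 7, 4, 2, 1
d = rank(screen) − rank(sleep): -3, 3, -2, -6, 3, 3, 2; Σd² = 80
ρ = 1 − 6Σd² / [n(n²−1)] = 1 − 6×80 / (7×48) = 1 − 480/336 ≈ -0.4286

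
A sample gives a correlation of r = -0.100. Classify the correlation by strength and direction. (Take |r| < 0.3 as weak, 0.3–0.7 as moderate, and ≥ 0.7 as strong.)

r = -0.100 < 0 so the relationship is negative.
|r| = 0.100, which falls in the weak range.

weak negative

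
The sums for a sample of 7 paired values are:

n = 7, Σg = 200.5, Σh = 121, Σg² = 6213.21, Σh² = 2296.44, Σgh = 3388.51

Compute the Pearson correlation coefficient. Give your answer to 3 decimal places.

-0.249

r = (nΣgh − ΣgΣh) / √[(nΣg² − (Σg)²)(nΣh² − (Σh)²)]
Numerator: 7×3388.51 − 200.5×121 = -540.93
Denominator: √[(43492.47 − 40200.25)(16075.08 − 14641)] = √[3292.22 × 1434.08] = 2172.8568
r = -540.93 / 2172.8568 ≈ -0.249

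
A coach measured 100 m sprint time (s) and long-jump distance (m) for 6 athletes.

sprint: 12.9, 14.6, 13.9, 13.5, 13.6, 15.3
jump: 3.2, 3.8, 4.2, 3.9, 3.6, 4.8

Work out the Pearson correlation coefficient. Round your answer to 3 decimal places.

0.844

n = 6, Σx = 83.8, Σy = 23.5, Σx² = 1174.08, Σy² = 93.53, Σxy = 330.19
nΣxy − ΣxΣy = 1981.14 − 1969.3 = 11.84
nΣx² − (Σx)² = 7044.48 − 7022.44 = 22.04; nΣy² − (Σy)² = 561.18 − 552.25 = 8.93
r = 11.84 / √(22.04 × 8.93) = 11.84 / 14.0292 ≈ 0.844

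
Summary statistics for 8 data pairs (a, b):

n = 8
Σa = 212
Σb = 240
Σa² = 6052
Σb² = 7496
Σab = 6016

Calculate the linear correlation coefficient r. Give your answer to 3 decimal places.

-0.960

r = (nΣab − ΣaΣb) / √[(nΣa² − (Σa)²)(nΣb² − (Σb)²)]
Numerator: 8×6016 − 212×240 = -2752
Denominator: √[(48416 − 44944)(59968 − 57600)] = √[3472 × 2368] = 2867.3500
r = -2752 / 2867.3500 ≈ -0.960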